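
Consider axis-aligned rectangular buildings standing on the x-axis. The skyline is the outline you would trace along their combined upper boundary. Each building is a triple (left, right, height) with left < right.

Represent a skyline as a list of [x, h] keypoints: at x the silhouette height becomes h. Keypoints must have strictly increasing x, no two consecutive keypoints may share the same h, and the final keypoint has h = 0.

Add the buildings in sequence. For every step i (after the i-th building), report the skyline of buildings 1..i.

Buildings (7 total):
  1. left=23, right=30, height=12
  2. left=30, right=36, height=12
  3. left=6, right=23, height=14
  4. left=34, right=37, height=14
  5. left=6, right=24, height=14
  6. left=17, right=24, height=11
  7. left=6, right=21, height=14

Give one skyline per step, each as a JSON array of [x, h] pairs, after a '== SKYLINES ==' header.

== SKYLINES ==
[[23,12],[30,0]]
[[23,12],[36,0]]
[[6,14],[23,12],[36,0]]
[[6,14],[23,12],[34,14],[37,0]]
[[6,14],[24,12],[34,14],[37,0]]
[[6,14],[24,12],[34,14],[37,0]]
[[6,14],[24,12],[34,14],[37,0]]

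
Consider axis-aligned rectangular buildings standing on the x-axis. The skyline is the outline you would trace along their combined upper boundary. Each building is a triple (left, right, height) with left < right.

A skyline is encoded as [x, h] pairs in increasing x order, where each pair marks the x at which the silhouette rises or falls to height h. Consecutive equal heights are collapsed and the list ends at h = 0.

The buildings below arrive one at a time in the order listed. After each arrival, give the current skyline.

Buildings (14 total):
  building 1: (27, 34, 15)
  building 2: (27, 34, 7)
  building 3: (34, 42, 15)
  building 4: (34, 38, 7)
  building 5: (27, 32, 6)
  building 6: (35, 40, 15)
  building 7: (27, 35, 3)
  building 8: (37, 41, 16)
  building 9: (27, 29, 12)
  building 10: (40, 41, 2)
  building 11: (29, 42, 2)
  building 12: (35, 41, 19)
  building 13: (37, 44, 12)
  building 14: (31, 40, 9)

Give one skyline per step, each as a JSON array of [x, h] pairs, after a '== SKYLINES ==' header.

== SKYLINES ==
[[27,15],[34,0]]
[[27,15],[34,0]]
[[27,15],[42,0]]
[[27,15],[42,0]]
[[27,15],[42,0]]
[[27,15],[42,0]]
[[27,15],[42,0]]
[[27,15],[37,16],[41,15],[42,0]]
[[27,15],[37,16],[41,15],[42,0]]
[[27,15],[37,16],[41,15],[42,0]]
[[27,15],[37,16],[41,15],[42,0]]
[[27,15],[35,19],[41,15],[42,0]]
[[27,15],[35,19],[41,15],[42,12],[44,0]]
[[27,15],[35,19],[41,15],[42,12],[44,0]]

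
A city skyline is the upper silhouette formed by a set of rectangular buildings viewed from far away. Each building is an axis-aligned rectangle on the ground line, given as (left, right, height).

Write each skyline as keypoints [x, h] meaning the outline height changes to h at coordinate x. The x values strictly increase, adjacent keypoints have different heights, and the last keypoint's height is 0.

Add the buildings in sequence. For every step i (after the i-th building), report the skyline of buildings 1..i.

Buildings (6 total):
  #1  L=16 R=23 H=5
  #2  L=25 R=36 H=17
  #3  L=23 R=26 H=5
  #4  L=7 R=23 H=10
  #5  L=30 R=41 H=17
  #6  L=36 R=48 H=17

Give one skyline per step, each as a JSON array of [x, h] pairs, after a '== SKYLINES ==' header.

== SKYLINES ==
[[16,5],[23,0]]
[[16,5],[23,0],[25,17],[36,0]]
[[16,5],[25,17],[36,0]]
[[7,10],[23,5],[25,17],[36,0]]
[[7,10],[23,5],[25,17],[41,0]]
[[7,10],[23,5],[25,17],[48,0]]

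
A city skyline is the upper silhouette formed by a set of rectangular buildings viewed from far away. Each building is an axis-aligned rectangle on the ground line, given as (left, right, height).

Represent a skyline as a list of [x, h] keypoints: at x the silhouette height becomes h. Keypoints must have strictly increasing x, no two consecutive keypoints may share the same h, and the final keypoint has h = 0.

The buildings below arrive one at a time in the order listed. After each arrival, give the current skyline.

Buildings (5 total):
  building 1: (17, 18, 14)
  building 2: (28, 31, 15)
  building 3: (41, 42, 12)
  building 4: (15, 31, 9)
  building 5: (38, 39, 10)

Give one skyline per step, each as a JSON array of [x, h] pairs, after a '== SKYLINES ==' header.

== SKYLINES ==
[[17,14],[18,0]]
[[17,14],[18,0],[28,15],[31,0]]
[[17,14],[18,0],[28,15],[31,0],[41,12],[42,0]]
[[15,9],[17,14],[18,9],[28,15],[31,0],[41,12],[42,0]]
[[15,9],[17,14],[18,9],[28,15],[31,0],[38,10],[39,0],[41,12],[42,0]]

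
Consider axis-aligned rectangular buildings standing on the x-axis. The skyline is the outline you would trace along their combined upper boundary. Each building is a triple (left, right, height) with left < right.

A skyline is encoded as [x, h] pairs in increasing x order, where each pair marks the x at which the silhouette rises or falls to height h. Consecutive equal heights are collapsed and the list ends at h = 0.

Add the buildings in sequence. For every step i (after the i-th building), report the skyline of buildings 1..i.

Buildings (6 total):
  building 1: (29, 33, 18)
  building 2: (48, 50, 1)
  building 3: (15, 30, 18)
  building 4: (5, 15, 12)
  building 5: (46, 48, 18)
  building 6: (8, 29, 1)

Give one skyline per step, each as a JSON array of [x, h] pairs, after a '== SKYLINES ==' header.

== SKYLINES ==
[[29,18],[33,0]]
[[29,18],[33,0],[48,1],[50,0]]
[[15,18],[33,0],[48,1],[50,0]]
[[5,12],[15,18],[33,0],[48,1],[50,0]]
[[5,12],[15,18],[33,0],[46,18],[48,1],[50,0]]
[[5,12],[15,18],[33,0],[46,18],[48,1],[50,0]]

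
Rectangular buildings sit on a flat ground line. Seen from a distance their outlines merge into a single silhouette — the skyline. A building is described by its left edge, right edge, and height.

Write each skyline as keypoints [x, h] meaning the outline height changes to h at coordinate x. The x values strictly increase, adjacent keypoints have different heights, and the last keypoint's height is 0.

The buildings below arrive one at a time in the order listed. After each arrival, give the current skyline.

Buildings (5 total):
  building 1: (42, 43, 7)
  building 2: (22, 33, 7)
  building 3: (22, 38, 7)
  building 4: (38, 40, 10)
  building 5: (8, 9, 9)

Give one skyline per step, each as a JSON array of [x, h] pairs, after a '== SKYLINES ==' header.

== SKYLINES ==
[[42,7],[43,0]]
[[22,7],[33,0],[42,7],[43,0]]
[[22,7],[38,0],[42,7],[43,0]]
[[22,7],[38,10],[40,0],[42,7],[43,0]]
[[8,9],[9,0],[22,7],[38,10],[40,0],[42,7],[43,0]]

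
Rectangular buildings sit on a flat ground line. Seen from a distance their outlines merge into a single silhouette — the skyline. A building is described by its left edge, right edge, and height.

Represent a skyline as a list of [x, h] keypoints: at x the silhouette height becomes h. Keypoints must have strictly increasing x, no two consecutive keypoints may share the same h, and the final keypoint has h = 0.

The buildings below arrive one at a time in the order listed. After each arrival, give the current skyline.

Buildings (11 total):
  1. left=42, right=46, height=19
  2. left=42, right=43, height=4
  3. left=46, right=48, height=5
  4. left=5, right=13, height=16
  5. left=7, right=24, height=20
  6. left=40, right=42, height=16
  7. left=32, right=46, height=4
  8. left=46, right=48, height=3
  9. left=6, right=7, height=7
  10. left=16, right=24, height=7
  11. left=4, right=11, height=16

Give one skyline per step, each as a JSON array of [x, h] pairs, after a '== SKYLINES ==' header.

== SKYLINES ==
[[42,19],[46,0]]
[[42,19],[46,0]]
[[42,19],[46,5],[48,0]]
[[5,16],[13,0],[42,19],[46,5],[48,0]]
[[5,16],[7,20],[24,0],[42,19],[46,5],[48,0]]
[[5,16],[7,20],[24,0],[40,16],[42,19],[46,5],[48,0]]
[[5,16],[7,20],[24,0],[32,4],[40,16],[42,19],[46,5],[48,0]]
[[5,16],[7,20],[24,0],[32,4],[40,16],[42,19],[46,5],[48,0]]
[[5,16],[7,20],[24,0],[32,4],[40,16],[42,19],[46,5],[48,0]]
[[5,16],[7,20],[24,0],[32,4],[40,16],[42,19],[46,5],[48,0]]
[[4,16],[7,20],[24,0],[32,4],[40,16],[42,19],[46,5],[48,0]]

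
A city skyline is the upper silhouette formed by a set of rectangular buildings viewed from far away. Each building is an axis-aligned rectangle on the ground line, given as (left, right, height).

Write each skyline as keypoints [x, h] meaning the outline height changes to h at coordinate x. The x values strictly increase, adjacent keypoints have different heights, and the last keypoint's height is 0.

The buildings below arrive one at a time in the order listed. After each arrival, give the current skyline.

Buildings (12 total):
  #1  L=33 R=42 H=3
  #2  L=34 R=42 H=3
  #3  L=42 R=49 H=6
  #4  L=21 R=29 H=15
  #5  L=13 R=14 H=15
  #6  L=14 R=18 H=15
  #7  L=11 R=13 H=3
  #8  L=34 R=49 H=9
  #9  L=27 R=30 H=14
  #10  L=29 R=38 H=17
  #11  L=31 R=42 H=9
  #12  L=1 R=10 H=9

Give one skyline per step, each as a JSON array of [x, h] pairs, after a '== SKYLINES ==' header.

== SKYLINES ==
[[33,3],[42,0]]
[[33,3],[42,0]]
[[33,3],[42,6],[49,0]]
[[21,15],[29,0],[33,3],[42,6],[49,0]]
[[13,15],[14,0],[21,15],[29,0],[33,3],[42,6],[49,0]]
[[13,15],[18,0],[21,15],[29,0],[33,3],[42,6],[49,0]]
[[11,3],[13,15],[18,0],[21,15],[29,0],[33,3],[42,6],[49,0]]
[[11,3],[13,15],[18,0],[21,15],[29,0],[33,3],[34,9],[49,0]]
[[11,3],[13,15],[18,0],[21,15],[29,14],[30,0],[33,3],[34,9],[49,0]]
[[11,3],[13,15],[18,0],[21,15],[29,17],[38,9],[49,0]]
[[11,3],[13,15],[18,0],[21,15],[29,17],[38,9],[49,0]]
[[1,9],[10,0],[11,3],[13,15],[18,0],[21,15],[29,17],[38,9],[49,0]]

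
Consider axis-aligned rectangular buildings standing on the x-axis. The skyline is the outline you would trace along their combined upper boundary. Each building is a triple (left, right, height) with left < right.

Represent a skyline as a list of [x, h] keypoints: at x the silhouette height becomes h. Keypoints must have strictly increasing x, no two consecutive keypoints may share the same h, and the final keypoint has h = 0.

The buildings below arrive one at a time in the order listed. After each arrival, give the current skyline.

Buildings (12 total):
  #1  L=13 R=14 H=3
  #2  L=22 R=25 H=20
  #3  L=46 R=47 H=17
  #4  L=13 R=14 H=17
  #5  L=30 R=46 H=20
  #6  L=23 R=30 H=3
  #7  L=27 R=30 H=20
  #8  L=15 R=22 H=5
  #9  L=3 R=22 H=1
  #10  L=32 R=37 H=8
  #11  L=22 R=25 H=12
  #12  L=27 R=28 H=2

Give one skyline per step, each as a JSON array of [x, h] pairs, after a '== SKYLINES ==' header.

== SKYLINES ==
[[13,3],[14,0]]
[[13,3],[14,0],[22,20],[25,0]]
[[13,3],[14,0],[22,20],[25,0],[46,17],[47,0]]
[[13,17],[14,0],[22,20],[25,0],[46,17],[47,0]]
[[13,17],[14,0],[22,20],[25,0],[30,20],[46,17],[47,0]]
[[13,17],[14,0],[22,20],[25,3],[30,20],[46,17],[47,0]]
[[13,17],[14,0],[22,20],[25,3],[27,20],[46,17],[47,0]]
[[13,17],[14,0],[15,5],[22,20],[25,3],[27,20],[46,17],[47,0]]
[[3,1],[13,17],[14,1],[15,5],[22,20],[25,3],[27,20],[46,17],[47,0]]
[[3,1],[13,17],[14,1],[15,5],[22,20],[25,3],[27,20],[46,17],[47,0]]
[[3,1],[13,17],[14,1],[15,5],[22,20],[25,3],[27,20],[46,17],[47,0]]
[[3,1],[13,17],[14,1],[15,5],[22,20],[25,3],[27,20],[46,17],[47,0]]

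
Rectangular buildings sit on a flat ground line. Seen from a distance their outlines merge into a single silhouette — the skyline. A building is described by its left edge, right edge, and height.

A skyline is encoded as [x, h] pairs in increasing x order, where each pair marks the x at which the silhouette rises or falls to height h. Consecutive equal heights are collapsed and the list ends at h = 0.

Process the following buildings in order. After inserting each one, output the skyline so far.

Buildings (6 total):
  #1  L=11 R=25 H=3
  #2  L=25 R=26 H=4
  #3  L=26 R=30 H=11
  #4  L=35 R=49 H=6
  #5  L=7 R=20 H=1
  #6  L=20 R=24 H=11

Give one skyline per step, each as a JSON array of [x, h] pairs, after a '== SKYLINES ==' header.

== SKYLINES ==
[[11,3],[25,0]]
[[11,3],[25,4],[26,0]]
[[11,3],[25,4],[26,11],[30,0]]
[[11,3],[25,4],[26,11],[30,0],[35,6],[49,0]]
[[7,1],[11,3],[25,4],[26,11],[30,0],[35,6],[49,0]]
[[7,1],[11,3],[20,11],[24,3],[25,4],[26,11],[30,0],[35,6],[49,0]]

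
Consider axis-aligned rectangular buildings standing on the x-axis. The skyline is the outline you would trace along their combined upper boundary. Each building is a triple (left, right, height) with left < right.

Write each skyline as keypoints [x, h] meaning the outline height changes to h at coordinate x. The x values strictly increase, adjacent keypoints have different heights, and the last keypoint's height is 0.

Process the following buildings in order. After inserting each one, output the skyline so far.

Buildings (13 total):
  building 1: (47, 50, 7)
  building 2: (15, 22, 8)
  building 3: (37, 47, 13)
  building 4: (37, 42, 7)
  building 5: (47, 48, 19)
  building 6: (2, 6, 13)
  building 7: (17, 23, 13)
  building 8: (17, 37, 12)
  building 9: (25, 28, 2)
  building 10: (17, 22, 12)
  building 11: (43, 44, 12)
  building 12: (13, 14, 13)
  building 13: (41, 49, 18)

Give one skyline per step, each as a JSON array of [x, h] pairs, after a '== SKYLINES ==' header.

== SKYLINES ==
[[47,7],[50,0]]
[[15,8],[22,0],[47,7],[50,0]]
[[15,8],[22,0],[37,13],[47,7],[50,0]]
[[15,8],[22,0],[37,13],[47,7],[50,0]]
[[15,8],[22,0],[37,13],[47,19],[48,7],[50,0]]
[[2,13],[6,0],[15,8],[22,0],[37,13],[47,19],[48,7],[50,0]]
[[2,13],[6,0],[15,8],[17,13],[23,0],[37,13],[47,19],[48,7],[50,0]]
[[2,13],[6,0],[15,8],[17,13],[23,12],[37,13],[47,19],[48,7],[50,0]]
[[2,13],[6,0],[15,8],[17,13],[23,12],[37,13],[47,19],[48,7],[50,0]]
[[2,13],[6,0],[15,8],[17,13],[23,12],[37,13],[47,19],[48,7],[50,0]]
[[2,13],[6,0],[15,8],[17,13],[23,12],[37,13],[47,19],[48,7],[50,0]]
[[2,13],[6,0],[13,13],[14,0],[15,8],[17,13],[23,12],[37,13],[47,19],[48,7],[50,0]]
[[2,13],[6,0],[13,13],[14,0],[15,8],[17,13],[23,12],[37,13],[41,18],[47,19],[48,18],[49,7],[50,0]]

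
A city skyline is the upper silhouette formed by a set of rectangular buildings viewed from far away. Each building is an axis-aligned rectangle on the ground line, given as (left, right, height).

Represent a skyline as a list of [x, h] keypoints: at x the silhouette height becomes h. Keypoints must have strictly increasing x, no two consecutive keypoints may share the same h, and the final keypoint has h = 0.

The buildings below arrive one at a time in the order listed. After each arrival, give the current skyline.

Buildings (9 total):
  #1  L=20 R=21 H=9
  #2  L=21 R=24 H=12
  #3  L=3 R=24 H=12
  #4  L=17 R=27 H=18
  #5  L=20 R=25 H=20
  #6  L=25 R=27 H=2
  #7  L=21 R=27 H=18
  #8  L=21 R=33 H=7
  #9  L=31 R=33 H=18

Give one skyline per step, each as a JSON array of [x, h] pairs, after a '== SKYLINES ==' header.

== SKYLINES ==
[[20,9],[21,0]]
[[20,9],[21,12],[24,0]]
[[3,12],[24,0]]
[[3,12],[17,18],[27,0]]
[[3,12],[17,18],[20,20],[25,18],[27,0]]
[[3,12],[17,18],[20,20],[25,18],[27,0]]
[[3,12],[17,18],[20,20],[25,18],[27,0]]
[[3,12],[17,18],[20,20],[25,18],[27,7],[33,0]]
[[3,12],[17,18],[20,20],[25,18],[27,7],[31,18],[33,0]]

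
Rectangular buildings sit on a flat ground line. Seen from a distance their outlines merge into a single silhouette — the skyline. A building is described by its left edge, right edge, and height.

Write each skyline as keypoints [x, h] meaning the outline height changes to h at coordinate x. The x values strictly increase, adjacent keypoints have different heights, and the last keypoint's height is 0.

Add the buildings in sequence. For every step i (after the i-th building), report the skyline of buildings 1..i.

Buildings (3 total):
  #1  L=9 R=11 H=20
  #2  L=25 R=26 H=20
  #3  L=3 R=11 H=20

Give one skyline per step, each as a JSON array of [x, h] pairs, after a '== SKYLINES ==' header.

== SKYLINES ==
[[9,20],[11,0]]
[[9,20],[11,0],[25,20],[26,0]]
[[3,20],[11,0],[25,20],[26,0]]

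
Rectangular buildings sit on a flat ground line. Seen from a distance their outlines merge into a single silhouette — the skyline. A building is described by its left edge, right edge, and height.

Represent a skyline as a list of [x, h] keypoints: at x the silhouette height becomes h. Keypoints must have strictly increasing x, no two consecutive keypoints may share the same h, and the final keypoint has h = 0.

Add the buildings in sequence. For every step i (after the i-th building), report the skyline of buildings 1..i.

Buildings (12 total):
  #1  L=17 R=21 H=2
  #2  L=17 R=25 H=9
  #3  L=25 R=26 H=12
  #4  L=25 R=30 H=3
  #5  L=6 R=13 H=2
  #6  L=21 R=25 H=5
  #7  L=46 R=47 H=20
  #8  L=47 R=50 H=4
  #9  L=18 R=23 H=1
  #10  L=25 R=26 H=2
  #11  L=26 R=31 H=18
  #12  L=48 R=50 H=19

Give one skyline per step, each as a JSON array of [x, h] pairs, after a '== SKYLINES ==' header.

== SKYLINES ==
[[17,2],[21,0]]
[[17,9],[25,0]]
[[17,9],[25,12],[26,0]]
[[17,9],[25,12],[26,3],[30,0]]
[[6,2],[13,0],[17,9],[25,12],[26,3],[30,0]]
[[6,2],[13,0],[17,9],[25,12],[26,3],[30,0]]
[[6,2],[13,0],[17,9],[25,12],[26,3],[30,0],[46,20],[47,0]]
[[6,2],[13,0],[17,9],[25,12],[26,3],[30,0],[46,20],[47,4],[50,0]]
[[6,2],[13,0],[17,9],[25,12],[26,3],[30,0],[46,20],[47,4],[50,0]]
[[6,2],[13,0],[17,9],[25,12],[26,3],[30,0],[46,20],[47,4],[50,0]]
[[6,2],[13,0],[17,9],[25,12],[26,18],[31,0],[46,20],[47,4],[50,0]]
[[6,2],[13,0],[17,9],[25,12],[26,18],[31,0],[46,20],[47,4],[48,19],[50,0]]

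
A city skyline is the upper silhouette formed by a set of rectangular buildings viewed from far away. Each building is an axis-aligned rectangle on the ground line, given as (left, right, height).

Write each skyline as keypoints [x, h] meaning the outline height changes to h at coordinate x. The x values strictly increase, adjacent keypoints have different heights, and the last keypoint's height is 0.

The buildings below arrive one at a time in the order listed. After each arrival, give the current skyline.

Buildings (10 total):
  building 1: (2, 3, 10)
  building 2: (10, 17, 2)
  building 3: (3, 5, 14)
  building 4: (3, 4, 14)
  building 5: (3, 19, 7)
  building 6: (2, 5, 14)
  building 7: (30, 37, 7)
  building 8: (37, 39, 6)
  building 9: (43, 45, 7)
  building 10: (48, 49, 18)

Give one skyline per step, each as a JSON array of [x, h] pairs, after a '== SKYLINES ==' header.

== SKYLINES ==
[[2,10],[3,0]]
[[2,10],[3,0],[10,2],[17,0]]
[[2,10],[3,14],[5,0],[10,2],[17,0]]
[[2,10],[3,14],[5,0],[10,2],[17,0]]
[[2,10],[3,14],[5,7],[19,0]]
[[2,14],[5,7],[19,0]]
[[2,14],[5,7],[19,0],[30,7],[37,0]]
[[2,14],[5,7],[19,0],[30,7],[37,6],[39,0]]
[[2,14],[5,7],[19,0],[30,7],[37,6],[39,0],[43,7],[45,0]]
[[2,14],[5,7],[19,0],[30,7],[37,6],[39,0],[43,7],[45,0],[48,18],[49,0]]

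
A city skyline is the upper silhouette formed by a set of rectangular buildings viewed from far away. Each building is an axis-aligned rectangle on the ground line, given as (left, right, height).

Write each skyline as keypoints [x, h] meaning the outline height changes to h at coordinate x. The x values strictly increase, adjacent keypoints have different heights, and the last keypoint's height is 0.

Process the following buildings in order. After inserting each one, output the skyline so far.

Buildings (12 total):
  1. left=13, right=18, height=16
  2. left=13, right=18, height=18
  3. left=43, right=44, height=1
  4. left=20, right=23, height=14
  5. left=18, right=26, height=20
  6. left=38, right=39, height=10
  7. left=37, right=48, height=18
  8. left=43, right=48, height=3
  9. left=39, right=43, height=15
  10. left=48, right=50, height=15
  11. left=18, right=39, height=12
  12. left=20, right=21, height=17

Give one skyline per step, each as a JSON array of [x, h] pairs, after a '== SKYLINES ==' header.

== SKYLINES ==
[[13,16],[18,0]]
[[13,18],[18,0]]
[[13,18],[18,0],[43,1],[44,0]]
[[13,18],[18,0],[20,14],[23,0],[43,1],[44,0]]
[[13,18],[18,20],[26,0],[43,1],[44,0]]
[[13,18],[18,20],[26,0],[38,10],[39,0],[43,1],[44,0]]
[[13,18],[18,20],[26,0],[37,18],[48,0]]
[[13,18],[18,20],[26,0],[37,18],[48,0]]
[[13,18],[18,20],[26,0],[37,18],[48,0]]
[[13,18],[18,20],[26,0],[37,18],[48,15],[50,0]]
[[13,18],[18,20],[26,12],[37,18],[48,15],[50,0]]
[[13,18],[18,20],[26,12],[37,18],[48,15],[50,0]]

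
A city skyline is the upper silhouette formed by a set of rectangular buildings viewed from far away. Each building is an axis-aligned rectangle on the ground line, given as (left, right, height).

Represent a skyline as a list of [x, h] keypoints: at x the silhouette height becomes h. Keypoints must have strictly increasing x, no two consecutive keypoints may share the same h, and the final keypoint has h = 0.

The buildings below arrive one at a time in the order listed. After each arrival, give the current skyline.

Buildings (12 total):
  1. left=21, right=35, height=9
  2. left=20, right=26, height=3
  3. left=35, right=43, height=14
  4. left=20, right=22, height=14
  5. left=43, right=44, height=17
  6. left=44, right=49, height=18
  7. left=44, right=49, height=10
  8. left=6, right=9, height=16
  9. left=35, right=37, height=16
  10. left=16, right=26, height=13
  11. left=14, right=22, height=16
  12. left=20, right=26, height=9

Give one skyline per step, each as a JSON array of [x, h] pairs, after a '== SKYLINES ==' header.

== SKYLINES ==
[[21,9],[35,0]]
[[20,3],[21,9],[35,0]]
[[20,3],[21,9],[35,14],[43,0]]
[[20,14],[22,9],[35,14],[43,0]]
[[20,14],[22,9],[35,14],[43,17],[44,0]]
[[20,14],[22,9],[35,14],[43,17],[44,18],[49,0]]
[[20,14],[22,9],[35,14],[43,17],[44,18],[49,0]]
[[6,16],[9,0],[20,14],[22,9],[35,14],[43,17],[44,18],[49,0]]
[[6,16],[9,0],[20,14],[22,9],[35,16],[37,14],[43,17],[44,18],[49,0]]
[[6,16],[9,0],[16,13],[20,14],[22,13],[26,9],[35,16],[37,14],[43,17],[44,18],[49,0]]
[[6,16],[9,0],[14,16],[22,13],[26,9],[35,16],[37,14],[43,17],[44,18],[49,0]]
[[6,16],[9,0],[14,16],[22,13],[26,9],[35,16],[37,14],[43,17],[44,18],[49,0]]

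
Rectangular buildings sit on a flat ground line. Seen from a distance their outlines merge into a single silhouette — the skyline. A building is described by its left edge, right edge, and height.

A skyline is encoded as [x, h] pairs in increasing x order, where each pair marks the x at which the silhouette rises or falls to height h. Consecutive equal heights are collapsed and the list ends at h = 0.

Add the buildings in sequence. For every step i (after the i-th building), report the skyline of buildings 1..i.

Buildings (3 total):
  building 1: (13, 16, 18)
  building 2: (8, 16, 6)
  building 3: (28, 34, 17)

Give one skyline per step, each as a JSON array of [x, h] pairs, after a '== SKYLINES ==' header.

== SKYLINES ==
[[13,18],[16,0]]
[[8,6],[13,18],[16,0]]
[[8,6],[13,18],[16,0],[28,17],[34,0]]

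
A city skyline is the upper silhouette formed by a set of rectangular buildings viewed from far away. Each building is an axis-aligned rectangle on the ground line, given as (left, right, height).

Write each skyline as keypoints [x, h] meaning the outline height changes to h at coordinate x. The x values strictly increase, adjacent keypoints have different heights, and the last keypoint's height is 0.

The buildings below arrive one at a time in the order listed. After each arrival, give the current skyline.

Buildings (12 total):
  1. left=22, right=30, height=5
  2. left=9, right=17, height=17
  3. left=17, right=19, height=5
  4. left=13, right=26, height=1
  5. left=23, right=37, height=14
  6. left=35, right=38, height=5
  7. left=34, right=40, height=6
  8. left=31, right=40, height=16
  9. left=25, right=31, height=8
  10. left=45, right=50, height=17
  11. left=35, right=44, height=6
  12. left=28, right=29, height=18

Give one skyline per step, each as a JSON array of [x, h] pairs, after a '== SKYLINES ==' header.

== SKYLINES ==
[[22,5],[30,0]]
[[9,17],[17,0],[22,5],[30,0]]
[[9,17],[17,5],[19,0],[22,5],[30,0]]
[[9,17],[17,5],[19,1],[22,5],[30,0]]
[[9,17],[17,5],[19,1],[22,5],[23,14],[37,0]]
[[9,17],[17,5],[19,1],[22,5],[23,14],[37,5],[38,0]]
[[9,17],[17,5],[19,1],[22,5],[23,14],[37,6],[40,0]]
[[9,17],[17,5],[19,1],[22,5],[23,14],[31,16],[40,0]]
[[9,17],[17,5],[19,1],[22,5],[23,14],[31,16],[40,0]]
[[9,17],[17,5],[19,1],[22,5],[23,14],[31,16],[40,0],[45,17],[50,0]]
[[9,17],[17,5],[19,1],[22,5],[23,14],[31,16],[40,6],[44,0],[45,17],[50,0]]
[[9,17],[17,5],[19,1],[22,5],[23,14],[28,18],[29,14],[31,16],[40,6],[44,0],[45,17],[50,0]]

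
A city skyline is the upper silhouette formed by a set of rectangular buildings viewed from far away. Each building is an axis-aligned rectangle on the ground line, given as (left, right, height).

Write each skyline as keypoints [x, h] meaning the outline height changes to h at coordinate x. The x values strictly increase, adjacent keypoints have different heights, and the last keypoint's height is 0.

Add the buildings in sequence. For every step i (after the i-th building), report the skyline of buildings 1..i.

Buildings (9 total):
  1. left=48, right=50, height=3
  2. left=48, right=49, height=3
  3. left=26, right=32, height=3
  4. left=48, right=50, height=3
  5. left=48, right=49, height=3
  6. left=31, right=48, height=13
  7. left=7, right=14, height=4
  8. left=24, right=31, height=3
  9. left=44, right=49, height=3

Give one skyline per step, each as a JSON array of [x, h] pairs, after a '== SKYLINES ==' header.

== SKYLINES ==
[[48,3],[50,0]]
[[48,3],[50,0]]
[[26,3],[32,0],[48,3],[50,0]]
[[26,3],[32,0],[48,3],[50,0]]
[[26,3],[32,0],[48,3],[50,0]]
[[26,3],[31,13],[48,3],[50,0]]
[[7,4],[14,0],[26,3],[31,13],[48,3],[50,0]]
[[7,4],[14,0],[24,3],[31,13],[48,3],[50,0]]
[[7,4],[14,0],[24,3],[31,13],[48,3],[50,0]]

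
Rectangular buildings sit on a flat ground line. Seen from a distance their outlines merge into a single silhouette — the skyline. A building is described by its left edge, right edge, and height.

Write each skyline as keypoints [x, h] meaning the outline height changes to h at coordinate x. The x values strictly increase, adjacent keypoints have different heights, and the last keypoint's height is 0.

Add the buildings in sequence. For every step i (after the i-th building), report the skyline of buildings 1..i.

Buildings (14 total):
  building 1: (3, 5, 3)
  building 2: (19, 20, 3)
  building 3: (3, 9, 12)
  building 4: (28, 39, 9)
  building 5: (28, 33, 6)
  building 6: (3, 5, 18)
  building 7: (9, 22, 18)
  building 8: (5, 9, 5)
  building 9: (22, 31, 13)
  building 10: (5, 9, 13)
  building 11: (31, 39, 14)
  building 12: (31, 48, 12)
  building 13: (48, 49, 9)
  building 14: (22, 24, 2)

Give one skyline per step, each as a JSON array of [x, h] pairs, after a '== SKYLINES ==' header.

== SKYLINES ==
[[3,3],[5,0]]
[[3,3],[5,0],[19,3],[20,0]]
[[3,12],[9,0],[19,3],[20,0]]
[[3,12],[9,0],[19,3],[20,0],[28,9],[39,0]]
[[3,12],[9,0],[19,3],[20,0],[28,9],[39,0]]
[[3,18],[5,12],[9,0],[19,3],[20,0],[28,9],[39,0]]
[[3,18],[5,12],[9,18],[22,0],[28,9],[39,0]]
[[3,18],[5,12],[9,18],[22,0],[28,9],[39,0]]
[[3,18],[5,12],[9,18],[22,13],[31,9],[39,0]]
[[3,18],[5,13],[9,18],[22,13],[31,9],[39,0]]
[[3,18],[5,13],[9,18],[22,13],[31,14],[39,0]]
[[3,18],[5,13],[9,18],[22,13],[31,14],[39,12],[48,0]]
[[3,18],[5,13],[9,18],[22,13],[31,14],[39,12],[48,9],[49,0]]
[[3,18],[5,13],[9,18],[22,13],[31,14],[39,12],[48,9],[49,0]]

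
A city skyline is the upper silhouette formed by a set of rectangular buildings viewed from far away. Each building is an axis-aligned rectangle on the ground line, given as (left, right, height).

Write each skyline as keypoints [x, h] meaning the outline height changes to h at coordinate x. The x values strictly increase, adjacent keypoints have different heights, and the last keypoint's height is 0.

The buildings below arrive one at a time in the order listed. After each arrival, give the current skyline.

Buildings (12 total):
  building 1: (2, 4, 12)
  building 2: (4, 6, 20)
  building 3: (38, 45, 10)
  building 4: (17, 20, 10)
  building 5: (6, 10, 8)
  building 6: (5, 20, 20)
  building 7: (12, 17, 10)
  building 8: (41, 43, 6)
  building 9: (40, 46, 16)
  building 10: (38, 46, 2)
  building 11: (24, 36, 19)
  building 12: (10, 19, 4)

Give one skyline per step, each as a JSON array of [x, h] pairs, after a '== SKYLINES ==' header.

== SKYLINES ==
[[2,12],[4,0]]
[[2,12],[4,20],[6,0]]
[[2,12],[4,20],[6,0],[38,10],[45,0]]
[[2,12],[4,20],[6,0],[17,10],[20,0],[38,10],[45,0]]
[[2,12],[4,20],[6,8],[10,0],[17,10],[20,0],[38,10],[45,0]]
[[2,12],[4,20],[20,0],[38,10],[45,0]]
[[2,12],[4,20],[20,0],[38,10],[45,0]]
[[2,12],[4,20],[20,0],[38,10],[45,0]]
[[2,12],[4,20],[20,0],[38,10],[40,16],[46,0]]
[[2,12],[4,20],[20,0],[38,10],[40,16],[46,0]]
[[2,12],[4,20],[20,0],[24,19],[36,0],[38,10],[40,16],[46,0]]
[[2,12],[4,20],[20,0],[24,19],[36,0],[38,10],[40,16],[46,0]]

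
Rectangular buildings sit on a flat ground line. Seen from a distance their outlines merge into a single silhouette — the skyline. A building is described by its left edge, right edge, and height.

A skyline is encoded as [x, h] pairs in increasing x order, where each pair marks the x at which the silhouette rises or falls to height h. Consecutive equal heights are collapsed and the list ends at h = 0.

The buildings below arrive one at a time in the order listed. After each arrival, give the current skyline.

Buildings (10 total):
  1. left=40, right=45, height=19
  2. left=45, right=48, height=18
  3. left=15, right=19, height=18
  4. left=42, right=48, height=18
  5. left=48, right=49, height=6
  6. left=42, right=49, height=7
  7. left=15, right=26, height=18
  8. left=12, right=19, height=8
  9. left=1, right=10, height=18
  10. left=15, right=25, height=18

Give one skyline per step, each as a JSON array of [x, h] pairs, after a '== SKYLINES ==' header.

== SKYLINES ==
[[40,19],[45,0]]
[[40,19],[45,18],[48,0]]
[[15,18],[19,0],[40,19],[45,18],[48,0]]
[[15,18],[19,0],[40,19],[45,18],[48,0]]
[[15,18],[19,0],[40,19],[45,18],[48,6],[49,0]]
[[15,18],[19,0],[40,19],[45,18],[48,7],[49,0]]
[[15,18],[26,0],[40,19],[45,18],[48,7],[49,0]]
[[12,8],[15,18],[26,0],[40,19],[45,18],[48,7],[49,0]]
[[1,18],[10,0],[12,8],[15,18],[26,0],[40,19],[45,18],[48,7],[49,0]]
[[1,18],[10,0],[12,8],[15,18],[26,0],[40,19],[45,18],[48,7],[49,0]]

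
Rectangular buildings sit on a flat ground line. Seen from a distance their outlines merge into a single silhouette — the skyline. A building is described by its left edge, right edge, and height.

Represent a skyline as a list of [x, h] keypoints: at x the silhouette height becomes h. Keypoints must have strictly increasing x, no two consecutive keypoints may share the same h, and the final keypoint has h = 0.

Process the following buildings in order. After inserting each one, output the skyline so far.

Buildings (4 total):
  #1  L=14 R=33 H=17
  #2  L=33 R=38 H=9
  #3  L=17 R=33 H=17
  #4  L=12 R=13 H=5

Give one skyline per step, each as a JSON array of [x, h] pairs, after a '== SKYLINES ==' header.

== SKYLINES ==
[[14,17],[33,0]]
[[14,17],[33,9],[38,0]]
[[14,17],[33,9],[38,0]]
[[12,5],[13,0],[14,17],[33,9],[38,0]]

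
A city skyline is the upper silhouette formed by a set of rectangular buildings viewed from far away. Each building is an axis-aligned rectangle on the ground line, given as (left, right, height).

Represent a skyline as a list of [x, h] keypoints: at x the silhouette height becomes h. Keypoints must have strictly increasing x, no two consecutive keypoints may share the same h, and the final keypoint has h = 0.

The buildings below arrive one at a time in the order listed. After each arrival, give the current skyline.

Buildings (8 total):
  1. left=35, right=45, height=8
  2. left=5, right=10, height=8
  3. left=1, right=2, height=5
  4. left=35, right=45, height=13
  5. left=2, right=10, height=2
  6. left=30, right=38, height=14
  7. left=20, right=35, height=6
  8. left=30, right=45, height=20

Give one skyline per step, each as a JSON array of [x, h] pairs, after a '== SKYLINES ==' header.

== SKYLINES ==
[[35,8],[45,0]]
[[5,8],[10,0],[35,8],[45,0]]
[[1,5],[2,0],[5,8],[10,0],[35,8],[45,0]]
[[1,5],[2,0],[5,8],[10,0],[35,13],[45,0]]
[[1,5],[2,2],[5,8],[10,0],[35,13],[45,0]]
[[1,5],[2,2],[5,8],[10,0],[30,14],[38,13],[45,0]]
[[1,5],[2,2],[5,8],[10,0],[20,6],[30,14],[38,13],[45,0]]
[[1,5],[2,2],[5,8],[10,0],[20,6],[30,20],[45,0]]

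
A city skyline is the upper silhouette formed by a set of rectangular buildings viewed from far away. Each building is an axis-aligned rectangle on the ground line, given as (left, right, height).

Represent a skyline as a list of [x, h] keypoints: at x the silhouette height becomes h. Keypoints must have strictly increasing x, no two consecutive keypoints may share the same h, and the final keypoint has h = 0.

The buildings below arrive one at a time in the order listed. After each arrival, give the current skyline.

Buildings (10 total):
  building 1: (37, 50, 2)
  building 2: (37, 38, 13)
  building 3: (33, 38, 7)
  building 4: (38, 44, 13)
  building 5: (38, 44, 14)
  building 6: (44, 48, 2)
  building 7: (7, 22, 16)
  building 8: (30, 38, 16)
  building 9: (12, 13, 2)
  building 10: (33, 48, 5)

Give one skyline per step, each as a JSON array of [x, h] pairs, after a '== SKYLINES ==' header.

== SKYLINES ==
[[37,2],[50,0]]
[[37,13],[38,2],[50,0]]
[[33,7],[37,13],[38,2],[50,0]]
[[33,7],[37,13],[44,2],[50,0]]
[[33,7],[37,13],[38,14],[44,2],[50,0]]
[[33,7],[37,13],[38,14],[44,2],[50,0]]
[[7,16],[22,0],[33,7],[37,13],[38,14],[44,2],[50,0]]
[[7,16],[22,0],[30,16],[38,14],[44,2],[50,0]]
[[7,16],[22,0],[30,16],[38,14],[44,2],[50,0]]
[[7,16],[22,0],[30,16],[38,14],[44,5],[48,2],[50,0]]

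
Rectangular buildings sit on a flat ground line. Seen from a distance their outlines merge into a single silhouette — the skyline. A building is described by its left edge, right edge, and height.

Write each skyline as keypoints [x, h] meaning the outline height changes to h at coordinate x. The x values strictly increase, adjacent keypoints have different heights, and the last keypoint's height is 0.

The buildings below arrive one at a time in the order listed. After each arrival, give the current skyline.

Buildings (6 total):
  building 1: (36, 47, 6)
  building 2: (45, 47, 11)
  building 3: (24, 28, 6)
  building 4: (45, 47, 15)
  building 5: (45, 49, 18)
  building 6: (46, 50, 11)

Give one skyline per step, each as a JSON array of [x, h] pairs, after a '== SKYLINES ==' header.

== SKYLINES ==
[[36,6],[47,0]]
[[36,6],[45,11],[47,0]]
[[24,6],[28,0],[36,6],[45,11],[47,0]]
[[24,6],[28,0],[36,6],[45,15],[47,0]]
[[24,6],[28,0],[36,6],[45,18],[49,0]]
[[24,6],[28,0],[36,6],[45,18],[49,11],[50,0]]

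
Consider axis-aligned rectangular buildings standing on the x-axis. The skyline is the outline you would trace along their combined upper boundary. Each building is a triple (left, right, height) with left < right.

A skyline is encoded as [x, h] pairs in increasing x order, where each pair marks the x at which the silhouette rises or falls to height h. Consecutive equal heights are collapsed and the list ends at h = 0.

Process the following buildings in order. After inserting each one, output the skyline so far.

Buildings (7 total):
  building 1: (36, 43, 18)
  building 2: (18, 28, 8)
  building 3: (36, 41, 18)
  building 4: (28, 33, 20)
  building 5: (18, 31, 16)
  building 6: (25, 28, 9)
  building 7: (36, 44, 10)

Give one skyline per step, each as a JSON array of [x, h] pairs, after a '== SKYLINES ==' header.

== SKYLINES ==
[[36,18],[43,0]]
[[18,8],[28,0],[36,18],[43,0]]
[[18,8],[28,0],[36,18],[43,0]]
[[18,8],[28,20],[33,0],[36,18],[43,0]]
[[18,16],[28,20],[33,0],[36,18],[43,0]]
[[18,16],[28,20],[33,0],[36,18],[43,0]]
[[18,16],[28,20],[33,0],[36,18],[43,10],[44,0]]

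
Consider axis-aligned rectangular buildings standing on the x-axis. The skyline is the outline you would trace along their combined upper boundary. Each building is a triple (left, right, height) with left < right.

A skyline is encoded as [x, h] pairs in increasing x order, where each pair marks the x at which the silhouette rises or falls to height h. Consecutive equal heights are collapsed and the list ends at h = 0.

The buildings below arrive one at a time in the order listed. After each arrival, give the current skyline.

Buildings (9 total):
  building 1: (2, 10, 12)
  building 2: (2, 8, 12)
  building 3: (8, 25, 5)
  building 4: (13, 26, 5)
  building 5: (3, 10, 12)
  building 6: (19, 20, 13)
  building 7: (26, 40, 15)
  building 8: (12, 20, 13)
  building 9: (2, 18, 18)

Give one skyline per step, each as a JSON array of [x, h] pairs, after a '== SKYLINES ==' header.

== SKYLINES ==
[[2,12],[10,0]]
[[2,12],[10,0]]
[[2,12],[10,5],[25,0]]
[[2,12],[10,5],[26,0]]
[[2,12],[10,5],[26,0]]
[[2,12],[10,5],[19,13],[20,5],[26,0]]
[[2,12],[10,5],[19,13],[20,5],[26,15],[40,0]]
[[2,12],[10,5],[12,13],[20,5],[26,15],[40,0]]
[[2,18],[18,13],[20,5],[26,15],[40,0]]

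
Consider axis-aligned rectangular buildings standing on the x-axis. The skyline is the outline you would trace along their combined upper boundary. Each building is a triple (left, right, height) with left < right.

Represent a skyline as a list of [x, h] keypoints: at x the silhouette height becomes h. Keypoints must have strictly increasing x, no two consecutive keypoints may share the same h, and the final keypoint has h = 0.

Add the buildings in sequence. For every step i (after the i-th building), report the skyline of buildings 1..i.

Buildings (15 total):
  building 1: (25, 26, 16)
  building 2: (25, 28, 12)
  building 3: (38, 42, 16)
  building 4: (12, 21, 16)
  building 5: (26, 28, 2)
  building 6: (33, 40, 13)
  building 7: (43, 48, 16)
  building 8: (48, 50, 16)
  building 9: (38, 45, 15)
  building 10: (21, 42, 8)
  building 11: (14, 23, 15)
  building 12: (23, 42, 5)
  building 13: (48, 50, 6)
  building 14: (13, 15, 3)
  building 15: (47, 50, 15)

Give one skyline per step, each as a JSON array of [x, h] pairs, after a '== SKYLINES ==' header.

== SKYLINES ==
[[25,16],[26,0]]
[[25,16],[26,12],[28,0]]
[[25,16],[26,12],[28,0],[38,16],[42,0]]
[[12,16],[21,0],[25,16],[26,12],[28,0],[38,16],[42,0]]
[[12,16],[21,0],[25,16],[26,12],[28,0],[38,16],[42,0]]
[[12,16],[21,0],[25,16],[26,12],[28,0],[33,13],[38,16],[42,0]]
[[12,16],[21,0],[25,16],[26,12],[28,0],[33,13],[38,16],[42,0],[43,16],[48,0]]
[[12,16],[21,0],[25,16],[26,12],[28,0],[33,13],[38,16],[42,0],[43,16],[50,0]]
[[12,16],[21,0],[25,16],[26,12],[28,0],[33,13],[38,16],[42,15],[43,16],[50,0]]
[[12,16],[21,8],[25,16],[26,12],[28,8],[33,13],[38,16],[42,15],[43,16],[50,0]]
[[12,16],[21,15],[23,8],[25,16],[26,12],[28,8],[33,13],[38,16],[42,15],[43,16],[50,0]]
[[12,16],[21,15],[23,8],[25,16],[26,12],[28,8],[33,13],[38,16],[42,15],[43,16],[50,0]]
[[12,16],[21,15],[23,8],[25,16],[26,12],[28,8],[33,13],[38,16],[42,15],[43,16],[50,0]]
[[12,16],[21,15],[23,8],[25,16],[26,12],[28,8],[33,13],[38,16],[42,15],[43,16],[50,0]]
[[12,16],[21,15],[23,8],[25,16],[26,12],[28,8],[33,13],[38,16],[42,15],[43,16],[50,0]]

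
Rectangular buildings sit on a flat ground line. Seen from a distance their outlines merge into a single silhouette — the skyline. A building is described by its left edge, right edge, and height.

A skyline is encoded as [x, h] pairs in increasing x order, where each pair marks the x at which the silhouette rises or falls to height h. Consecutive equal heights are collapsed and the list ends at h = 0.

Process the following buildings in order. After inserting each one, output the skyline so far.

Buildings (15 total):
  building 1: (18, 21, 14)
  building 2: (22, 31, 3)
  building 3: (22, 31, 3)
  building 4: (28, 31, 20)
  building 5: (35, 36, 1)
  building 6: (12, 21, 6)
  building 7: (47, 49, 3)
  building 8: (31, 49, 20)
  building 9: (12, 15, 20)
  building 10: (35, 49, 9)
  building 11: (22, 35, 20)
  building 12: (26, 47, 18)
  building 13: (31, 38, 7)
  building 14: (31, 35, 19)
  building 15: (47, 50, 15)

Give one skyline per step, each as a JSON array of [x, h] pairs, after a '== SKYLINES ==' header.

== SKYLINES ==
[[18,14],[21,0]]
[[18,14],[21,0],[22,3],[31,0]]
[[18,14],[21,0],[22,3],[31,0]]
[[18,14],[21,0],[22,3],[28,20],[31,0]]
[[18,14],[21,0],[22,3],[28,20],[31,0],[35,1],[36,0]]
[[12,6],[18,14],[21,0],[22,3],[28,20],[31,0],[35,1],[36,0]]
[[12,6],[18,14],[21,0],[22,3],[28,20],[31,0],[35,1],[36,0],[47,3],[49,0]]
[[12,6],[18,14],[21,0],[22,3],[28,20],[49,0]]
[[12,20],[15,6],[18,14],[21,0],[22,3],[28,20],[49,0]]
[[12,20],[15,6],[18,14],[21,0],[22,3],[28,20],[49,0]]
[[12,20],[15,6],[18,14],[21,0],[22,20],[49,0]]
[[12,20],[15,6],[18,14],[21,0],[22,20],[49,0]]
[[12,20],[15,6],[18,14],[21,0],[22,20],[49,0]]
[[12,20],[15,6],[18,14],[21,0],[22,20],[49,0]]
[[12,20],[15,6],[18,14],[21,0],[22,20],[49,15],[50,0]]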